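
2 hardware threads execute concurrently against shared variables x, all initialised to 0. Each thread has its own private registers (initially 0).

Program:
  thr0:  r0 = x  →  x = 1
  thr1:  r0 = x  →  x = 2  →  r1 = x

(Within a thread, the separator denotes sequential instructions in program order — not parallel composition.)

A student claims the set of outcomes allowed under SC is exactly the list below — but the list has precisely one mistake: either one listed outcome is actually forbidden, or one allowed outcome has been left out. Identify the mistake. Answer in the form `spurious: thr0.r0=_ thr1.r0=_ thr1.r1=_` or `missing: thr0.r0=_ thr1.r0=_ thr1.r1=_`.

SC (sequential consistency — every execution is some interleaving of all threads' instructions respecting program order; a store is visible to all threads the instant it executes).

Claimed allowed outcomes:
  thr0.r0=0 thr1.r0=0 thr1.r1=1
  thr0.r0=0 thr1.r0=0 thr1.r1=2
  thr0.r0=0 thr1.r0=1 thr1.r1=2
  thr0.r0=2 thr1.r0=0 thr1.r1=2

outcome vector order: (thr0.r0,thr1.r0,thr1.r1)
SC (5): <0 0 1>; <0 0 2>; <0 1 2>; <2 0 1>; <2 0 2>
SC∖claimed = {<2 0 1>}

missing: thr0.r0=2 thr1.r0=0 thr1.r1=1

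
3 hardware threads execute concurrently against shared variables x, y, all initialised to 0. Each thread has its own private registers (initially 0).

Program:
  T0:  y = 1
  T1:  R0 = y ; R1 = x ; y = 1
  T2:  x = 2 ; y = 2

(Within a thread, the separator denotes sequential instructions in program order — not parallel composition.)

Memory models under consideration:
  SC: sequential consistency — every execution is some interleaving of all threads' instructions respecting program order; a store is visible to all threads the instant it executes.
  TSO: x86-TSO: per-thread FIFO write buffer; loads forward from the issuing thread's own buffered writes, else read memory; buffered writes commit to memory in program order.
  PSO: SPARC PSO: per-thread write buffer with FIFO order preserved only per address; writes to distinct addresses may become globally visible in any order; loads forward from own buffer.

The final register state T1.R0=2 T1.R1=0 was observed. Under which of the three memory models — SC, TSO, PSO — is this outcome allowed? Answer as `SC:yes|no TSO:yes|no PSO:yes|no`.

outcome vector order: (T1.R0,T1.R1)
SC: 5 outcomes — {(0,0) (0,2) (1,0) (1,2) (2,2)}
TSO: 5 outcomes — {(0,0) (0,2) (1,0) (1,2) (2,2)}
PSO: 6 outcomes — {(0,0) (0,2) (1,0) (1,2) (2,0) (2,2)}
target (2,0) ∈ {PSO}

SC:no TSO:no PSO:yes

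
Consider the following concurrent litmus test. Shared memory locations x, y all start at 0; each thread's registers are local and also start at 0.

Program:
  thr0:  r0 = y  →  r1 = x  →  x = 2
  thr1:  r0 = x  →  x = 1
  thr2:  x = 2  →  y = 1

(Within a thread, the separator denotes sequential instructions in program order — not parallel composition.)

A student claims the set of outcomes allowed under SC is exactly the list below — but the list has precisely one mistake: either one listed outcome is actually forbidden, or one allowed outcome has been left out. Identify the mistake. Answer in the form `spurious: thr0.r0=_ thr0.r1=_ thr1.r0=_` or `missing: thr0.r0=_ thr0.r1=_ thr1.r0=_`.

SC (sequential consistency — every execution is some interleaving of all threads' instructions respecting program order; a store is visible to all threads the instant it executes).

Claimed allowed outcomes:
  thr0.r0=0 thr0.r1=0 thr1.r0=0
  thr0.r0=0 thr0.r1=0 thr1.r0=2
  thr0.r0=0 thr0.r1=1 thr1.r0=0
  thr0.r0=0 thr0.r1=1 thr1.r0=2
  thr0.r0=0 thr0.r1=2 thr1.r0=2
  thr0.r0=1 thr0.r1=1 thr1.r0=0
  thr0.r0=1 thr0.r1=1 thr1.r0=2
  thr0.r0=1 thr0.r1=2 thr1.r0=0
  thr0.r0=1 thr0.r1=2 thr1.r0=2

outcome vector order: (thr0.r0,thr0.r1,thr1.r0)
SC: 10 outcomes — {<0 0 0>; <0 0 2>; <0 1 0>; <0 1 2>; <0 2 0>; <0 2 2>; <1 1 0>; <1 1 2>; <1 2 0>; <1 2 2>}
SC∖claimed = {<0 2 0>}

missing: thr0.r0=0 thr0.r1=2 thr1.r0=0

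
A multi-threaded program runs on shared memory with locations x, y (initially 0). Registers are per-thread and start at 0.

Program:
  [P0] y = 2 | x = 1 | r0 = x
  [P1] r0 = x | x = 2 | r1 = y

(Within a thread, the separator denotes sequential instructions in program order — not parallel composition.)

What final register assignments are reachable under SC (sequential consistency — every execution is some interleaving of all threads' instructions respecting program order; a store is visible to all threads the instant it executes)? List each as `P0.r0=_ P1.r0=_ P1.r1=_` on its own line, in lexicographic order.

outcome vector order: (P0.r0,P1.r0,P1.r1)
|SC outcomes| = 5

P0.r0=1 P1.r0=0 P1.r1=0
P0.r0=1 P1.r0=0 P1.r1=2
P0.r0=1 P1.r0=1 P1.r1=2
P0.r0=2 P1.r0=0 P1.r1=2
P0.r0=2 P1.r0=1 P1.r1=2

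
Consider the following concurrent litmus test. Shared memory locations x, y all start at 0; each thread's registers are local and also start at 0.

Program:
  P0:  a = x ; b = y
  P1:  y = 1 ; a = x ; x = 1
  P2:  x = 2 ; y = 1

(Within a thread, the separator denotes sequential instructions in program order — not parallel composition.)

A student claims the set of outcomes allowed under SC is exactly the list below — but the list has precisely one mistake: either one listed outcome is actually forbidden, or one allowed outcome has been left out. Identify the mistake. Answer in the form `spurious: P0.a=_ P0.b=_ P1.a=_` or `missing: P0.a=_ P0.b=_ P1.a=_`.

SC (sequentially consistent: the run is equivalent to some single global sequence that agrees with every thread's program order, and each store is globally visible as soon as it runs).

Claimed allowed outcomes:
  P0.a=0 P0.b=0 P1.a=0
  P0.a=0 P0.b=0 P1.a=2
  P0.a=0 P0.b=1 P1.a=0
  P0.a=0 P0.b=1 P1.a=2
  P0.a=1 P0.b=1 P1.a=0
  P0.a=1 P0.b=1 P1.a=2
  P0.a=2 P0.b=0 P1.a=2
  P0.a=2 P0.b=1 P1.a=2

outcome vector order: (P0.a,P0.b,P1.a)
SC (9): 000; 002; 010; 012; 110; 112; 202; 210; 212
SC∖claimed = {210}

missing: P0.a=2 P0.b=1 P1.a=0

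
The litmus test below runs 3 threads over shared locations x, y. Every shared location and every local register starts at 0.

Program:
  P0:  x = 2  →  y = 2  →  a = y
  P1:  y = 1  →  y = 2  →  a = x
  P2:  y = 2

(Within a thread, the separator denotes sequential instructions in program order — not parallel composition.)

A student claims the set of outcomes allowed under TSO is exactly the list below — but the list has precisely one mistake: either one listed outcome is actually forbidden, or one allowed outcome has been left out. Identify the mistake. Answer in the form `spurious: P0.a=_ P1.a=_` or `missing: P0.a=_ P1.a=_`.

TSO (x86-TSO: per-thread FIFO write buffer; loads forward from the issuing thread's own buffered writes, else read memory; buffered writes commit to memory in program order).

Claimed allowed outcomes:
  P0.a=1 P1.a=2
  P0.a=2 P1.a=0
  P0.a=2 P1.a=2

missing: P0.a=1 P1.a=0

outcome vector order: (P0.a,P1.a)
[TSO] allowed = {1/0; 1/2; 2/0; 2/2}
TSO∖claimed = {1/0}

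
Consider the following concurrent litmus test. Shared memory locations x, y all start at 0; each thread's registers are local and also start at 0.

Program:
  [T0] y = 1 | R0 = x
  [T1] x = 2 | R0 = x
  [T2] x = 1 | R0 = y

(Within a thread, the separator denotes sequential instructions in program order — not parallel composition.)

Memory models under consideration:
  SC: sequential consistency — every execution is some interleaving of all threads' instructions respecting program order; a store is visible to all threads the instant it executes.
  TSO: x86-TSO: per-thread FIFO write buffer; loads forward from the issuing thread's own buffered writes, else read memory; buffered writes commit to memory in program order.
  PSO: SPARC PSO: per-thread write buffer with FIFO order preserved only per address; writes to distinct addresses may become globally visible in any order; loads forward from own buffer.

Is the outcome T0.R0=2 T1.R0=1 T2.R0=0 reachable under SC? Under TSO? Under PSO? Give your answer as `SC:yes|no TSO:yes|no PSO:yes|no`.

outcome vector order: (T0.R0,T1.R0,T2.R0)
SC: 9 outcomes — {(0,1,1), (0,2,1), (1,1,0), (1,1,1), (1,2,0), (1,2,1), (2,1,1), (2,2,0), (2,2,1)}
TSO: 12 outcomes — {(0,1,0), (0,1,1), (0,2,0), (0,2,1), (1,1,0), (1,1,1), (1,2,0), (1,2,1), (2,1,0), (2,1,1), (2,2,0), (2,2,1)}
PSO: 12 outcomes — {(0,1,0), (0,1,1), (0,2,0), (0,2,1), (1,1,0), (1,1,1), (1,2,0), (1,2,1), (2,1,0), (2,1,1), (2,2,0), (2,2,1)}
target (2,1,0) ∈ {TSO,PSO}

SC:no TSO:yes PSO:yes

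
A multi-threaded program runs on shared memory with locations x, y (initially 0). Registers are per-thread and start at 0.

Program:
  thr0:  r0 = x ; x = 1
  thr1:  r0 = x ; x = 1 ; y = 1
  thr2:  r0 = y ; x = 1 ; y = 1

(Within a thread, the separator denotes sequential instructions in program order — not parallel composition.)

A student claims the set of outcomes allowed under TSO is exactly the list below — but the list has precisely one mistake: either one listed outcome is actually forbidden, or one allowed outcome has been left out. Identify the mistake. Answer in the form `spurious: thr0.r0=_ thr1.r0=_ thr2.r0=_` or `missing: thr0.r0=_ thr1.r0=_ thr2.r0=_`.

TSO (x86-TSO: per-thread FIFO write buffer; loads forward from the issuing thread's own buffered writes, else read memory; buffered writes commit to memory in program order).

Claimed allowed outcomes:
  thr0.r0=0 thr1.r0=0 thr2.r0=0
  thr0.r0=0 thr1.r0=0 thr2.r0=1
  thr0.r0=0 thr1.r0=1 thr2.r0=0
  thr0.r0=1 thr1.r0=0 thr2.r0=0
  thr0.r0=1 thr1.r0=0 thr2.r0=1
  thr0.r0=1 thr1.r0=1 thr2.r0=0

outcome vector order: (thr0.r0,thr1.r0,thr2.r0)
under TSO → (0,0,0); (0,0,1); (0,1,0); (0,1,1); (1,0,0); (1,0,1); (1,1,0)
TSO∖claimed = {(0,1,1)}

missing: thr0.r0=0 thr1.r0=1 thr2.r0=1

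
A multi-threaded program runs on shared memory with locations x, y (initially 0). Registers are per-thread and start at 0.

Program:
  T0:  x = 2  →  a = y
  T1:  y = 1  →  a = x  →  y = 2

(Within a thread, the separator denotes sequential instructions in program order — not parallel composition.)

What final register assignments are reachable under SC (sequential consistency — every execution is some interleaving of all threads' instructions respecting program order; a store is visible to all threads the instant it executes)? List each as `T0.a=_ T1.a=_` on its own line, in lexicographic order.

T0.a=0 T1.a=2
T0.a=1 T1.a=0
T0.a=1 T1.a=2
T0.a=2 T1.a=0
T0.a=2 T1.a=2

outcome vector order: (T0.a,T1.a)
|SC outcomes| = 5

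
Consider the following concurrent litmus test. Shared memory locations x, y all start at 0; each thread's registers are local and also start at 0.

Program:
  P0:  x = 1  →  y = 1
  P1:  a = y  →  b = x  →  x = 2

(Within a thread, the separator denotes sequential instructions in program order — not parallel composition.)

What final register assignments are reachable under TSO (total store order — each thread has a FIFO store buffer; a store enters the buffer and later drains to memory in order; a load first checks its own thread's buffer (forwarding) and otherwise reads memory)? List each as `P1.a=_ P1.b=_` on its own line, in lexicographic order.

outcome vector order: (P1.a,P1.b)
|TSO outcomes| = 3

P1.a=0 P1.b=0
P1.a=0 P1.b=1
P1.a=1 P1.b=1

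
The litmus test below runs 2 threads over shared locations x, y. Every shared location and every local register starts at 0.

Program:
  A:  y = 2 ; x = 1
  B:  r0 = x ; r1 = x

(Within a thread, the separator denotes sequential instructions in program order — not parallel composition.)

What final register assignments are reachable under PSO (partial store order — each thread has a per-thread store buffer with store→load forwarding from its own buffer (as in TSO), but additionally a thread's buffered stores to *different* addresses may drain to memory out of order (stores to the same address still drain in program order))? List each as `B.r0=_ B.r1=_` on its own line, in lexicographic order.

B.r0=0 B.r1=0
B.r0=0 B.r1=1
B.r0=1 B.r1=1

outcome vector order: (B.r0,B.r1)
|PSO outcomes| = 3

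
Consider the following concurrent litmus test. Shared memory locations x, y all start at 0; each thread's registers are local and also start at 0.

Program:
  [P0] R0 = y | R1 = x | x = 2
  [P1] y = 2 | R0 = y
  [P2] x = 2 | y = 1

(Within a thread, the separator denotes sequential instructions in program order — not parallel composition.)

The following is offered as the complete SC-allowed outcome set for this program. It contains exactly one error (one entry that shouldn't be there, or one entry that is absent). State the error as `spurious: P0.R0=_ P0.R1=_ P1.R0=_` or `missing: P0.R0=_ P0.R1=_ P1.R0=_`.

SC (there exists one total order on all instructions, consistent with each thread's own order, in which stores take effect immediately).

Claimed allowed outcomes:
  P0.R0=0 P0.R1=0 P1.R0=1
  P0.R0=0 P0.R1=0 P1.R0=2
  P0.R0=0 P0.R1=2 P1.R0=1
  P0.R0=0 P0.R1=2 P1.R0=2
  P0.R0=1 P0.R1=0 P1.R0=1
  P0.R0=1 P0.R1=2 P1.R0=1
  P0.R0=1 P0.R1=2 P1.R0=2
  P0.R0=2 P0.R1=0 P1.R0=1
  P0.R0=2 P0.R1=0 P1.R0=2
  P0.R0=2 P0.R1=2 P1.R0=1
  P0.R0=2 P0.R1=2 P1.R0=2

spurious: P0.R0=1 P0.R1=0 P1.R0=1

outcome vector order: (P0.R0,P0.R1,P1.R0)
under SC → 0/0/1, 0/0/2, 0/2/1, 0/2/2, 1/2/1, 1/2/2, 2/0/1, 2/0/2, 2/2/1, 2/2/2
claimed∖SC = {1/0/1}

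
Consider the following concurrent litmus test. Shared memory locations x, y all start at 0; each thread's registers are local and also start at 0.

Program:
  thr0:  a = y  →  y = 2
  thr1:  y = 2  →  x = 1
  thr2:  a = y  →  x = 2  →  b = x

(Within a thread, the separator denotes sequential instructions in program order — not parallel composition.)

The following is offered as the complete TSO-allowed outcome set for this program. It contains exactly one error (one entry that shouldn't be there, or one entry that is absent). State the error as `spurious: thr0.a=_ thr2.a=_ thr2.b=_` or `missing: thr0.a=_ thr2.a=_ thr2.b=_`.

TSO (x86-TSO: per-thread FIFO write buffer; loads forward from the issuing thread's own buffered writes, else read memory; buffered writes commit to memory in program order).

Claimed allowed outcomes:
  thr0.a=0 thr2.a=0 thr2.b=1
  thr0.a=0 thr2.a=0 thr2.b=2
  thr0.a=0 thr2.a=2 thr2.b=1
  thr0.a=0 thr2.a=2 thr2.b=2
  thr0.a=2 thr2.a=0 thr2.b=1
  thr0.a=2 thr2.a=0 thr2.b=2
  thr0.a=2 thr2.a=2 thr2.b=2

outcome vector order: (thr0.a,thr2.a,thr2.b)
TSO: 8 outcomes — {0/0/1, 0/0/2, 0/2/1, 0/2/2, 2/0/1, 2/0/2, 2/2/1, 2/2/2}
TSO∖claimed = {2/2/1}

missing: thr0.a=2 thr2.a=2 thr2.b=1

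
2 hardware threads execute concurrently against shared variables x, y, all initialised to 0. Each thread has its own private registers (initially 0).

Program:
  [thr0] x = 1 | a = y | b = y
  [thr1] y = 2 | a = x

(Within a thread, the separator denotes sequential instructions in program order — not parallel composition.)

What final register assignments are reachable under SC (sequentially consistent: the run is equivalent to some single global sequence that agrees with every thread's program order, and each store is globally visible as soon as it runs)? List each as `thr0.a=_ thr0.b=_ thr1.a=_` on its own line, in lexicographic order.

outcome vector order: (thr0.a,thr0.b,thr1.a)
|SC outcomes| = 4

thr0.a=0 thr0.b=0 thr1.a=1
thr0.a=0 thr0.b=2 thr1.a=1
thr0.a=2 thr0.b=2 thr1.a=0
thr0.a=2 thr0.b=2 thr1.a=1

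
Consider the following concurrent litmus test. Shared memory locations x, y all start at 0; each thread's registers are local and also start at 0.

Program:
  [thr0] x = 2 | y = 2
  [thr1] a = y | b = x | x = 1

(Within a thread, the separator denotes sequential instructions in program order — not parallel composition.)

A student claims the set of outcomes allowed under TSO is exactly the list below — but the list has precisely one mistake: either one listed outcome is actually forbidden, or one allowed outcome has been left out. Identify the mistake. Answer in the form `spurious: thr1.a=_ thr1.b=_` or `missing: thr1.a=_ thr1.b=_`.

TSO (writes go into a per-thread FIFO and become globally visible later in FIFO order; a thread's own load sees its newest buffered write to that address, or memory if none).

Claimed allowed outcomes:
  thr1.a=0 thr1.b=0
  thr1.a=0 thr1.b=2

outcome vector order: (thr1.a,thr1.b)
TSO (3): <0 0>; <0 2>; <2 2>
TSO∖claimed = {<2 2>}

missing: thr1.a=2 thr1.b=2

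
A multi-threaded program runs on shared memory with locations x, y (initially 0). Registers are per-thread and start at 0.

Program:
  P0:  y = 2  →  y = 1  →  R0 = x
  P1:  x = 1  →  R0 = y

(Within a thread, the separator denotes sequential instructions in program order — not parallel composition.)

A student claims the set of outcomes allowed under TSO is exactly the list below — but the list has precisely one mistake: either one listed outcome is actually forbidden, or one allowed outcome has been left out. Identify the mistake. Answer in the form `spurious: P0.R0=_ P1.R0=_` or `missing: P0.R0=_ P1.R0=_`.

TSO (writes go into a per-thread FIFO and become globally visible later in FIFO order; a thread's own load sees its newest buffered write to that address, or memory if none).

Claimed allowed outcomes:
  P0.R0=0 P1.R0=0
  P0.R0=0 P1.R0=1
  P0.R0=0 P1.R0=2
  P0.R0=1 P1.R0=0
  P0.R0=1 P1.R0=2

outcome vector order: (P0.R0,P1.R0)
under TSO → 00; 01; 02; 10; 11; 12
TSO∖claimed = {11}

missing: P0.R0=1 P1.R0=1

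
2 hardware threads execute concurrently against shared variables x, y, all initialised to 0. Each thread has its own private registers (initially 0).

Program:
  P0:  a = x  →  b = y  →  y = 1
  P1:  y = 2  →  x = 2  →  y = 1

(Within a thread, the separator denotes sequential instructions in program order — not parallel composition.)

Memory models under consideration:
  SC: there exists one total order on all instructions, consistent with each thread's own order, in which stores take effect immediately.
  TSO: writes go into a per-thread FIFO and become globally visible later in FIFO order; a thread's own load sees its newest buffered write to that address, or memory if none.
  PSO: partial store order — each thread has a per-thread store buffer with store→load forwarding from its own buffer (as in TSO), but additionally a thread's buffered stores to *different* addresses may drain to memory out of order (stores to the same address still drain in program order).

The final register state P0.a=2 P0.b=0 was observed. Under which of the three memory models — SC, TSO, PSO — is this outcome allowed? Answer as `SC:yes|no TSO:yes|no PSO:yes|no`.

SC:no TSO:no PSO:yes

outcome vector order: (P0.a,P0.b)
[SC] allowed = {<0 0>; <0 1>; <0 2>; <2 1>; <2 2>}
[TSO] allowed = {<0 0>; <0 1>; <0 2>; <2 1>; <2 2>}
[PSO] allowed = {<0 0>; <0 1>; <0 2>; <2 0>; <2 1>; <2 2>}
target <2 0> ∈ {PSO}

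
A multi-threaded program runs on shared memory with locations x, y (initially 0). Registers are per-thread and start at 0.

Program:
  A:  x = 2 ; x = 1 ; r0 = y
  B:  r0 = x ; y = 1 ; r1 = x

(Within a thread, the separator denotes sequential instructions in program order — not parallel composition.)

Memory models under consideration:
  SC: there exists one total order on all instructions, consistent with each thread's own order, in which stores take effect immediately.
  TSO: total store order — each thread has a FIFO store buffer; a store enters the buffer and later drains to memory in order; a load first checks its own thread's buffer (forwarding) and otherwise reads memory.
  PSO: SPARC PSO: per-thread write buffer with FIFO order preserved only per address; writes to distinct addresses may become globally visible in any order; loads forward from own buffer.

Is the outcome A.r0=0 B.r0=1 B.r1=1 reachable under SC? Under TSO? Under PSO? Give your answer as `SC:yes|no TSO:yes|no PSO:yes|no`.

outcome vector order: (A.r0,B.r0,B.r1)
SC: 9 outcomes — {001, 011, 021, 100, 101, 102, 111, 121, 122}
TSO: 12 outcomes — {000, 001, 002, 011, 021, 022, 100, 101, 102, 111, 121, 122}
PSO: 12 outcomes — {000, 001, 002, 011, 021, 022, 100, 101, 102, 111, 121, 122}
target 011 ∈ {SC,TSO,PSO}

SC:yes TSO:yes PSO:yes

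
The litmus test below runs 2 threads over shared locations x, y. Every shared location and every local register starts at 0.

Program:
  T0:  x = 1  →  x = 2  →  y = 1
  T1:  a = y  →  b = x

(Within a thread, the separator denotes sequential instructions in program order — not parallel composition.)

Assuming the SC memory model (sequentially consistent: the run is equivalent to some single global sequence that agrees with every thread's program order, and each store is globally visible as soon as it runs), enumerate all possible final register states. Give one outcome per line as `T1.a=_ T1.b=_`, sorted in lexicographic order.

T1.a=0 T1.b=0
T1.a=0 T1.b=1
T1.a=0 T1.b=2
T1.a=1 T1.b=2

outcome vector order: (T1.a,T1.b)
|SC outcomes| = 4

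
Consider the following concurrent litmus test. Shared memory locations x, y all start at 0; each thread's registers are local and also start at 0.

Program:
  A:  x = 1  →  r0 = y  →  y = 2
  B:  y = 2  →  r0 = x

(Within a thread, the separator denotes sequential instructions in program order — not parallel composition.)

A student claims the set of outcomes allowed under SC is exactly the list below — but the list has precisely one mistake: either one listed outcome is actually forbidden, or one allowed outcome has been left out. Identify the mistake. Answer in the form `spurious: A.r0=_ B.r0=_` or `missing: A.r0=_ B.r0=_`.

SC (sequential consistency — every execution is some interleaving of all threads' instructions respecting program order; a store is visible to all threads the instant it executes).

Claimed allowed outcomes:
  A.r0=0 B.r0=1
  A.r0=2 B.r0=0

outcome vector order: (A.r0,B.r0)
SC: 3 outcomes — {(0,1) (2,0) (2,1)}
SC∖claimed = {(2,1)}

missing: A.r0=2 B.r0=1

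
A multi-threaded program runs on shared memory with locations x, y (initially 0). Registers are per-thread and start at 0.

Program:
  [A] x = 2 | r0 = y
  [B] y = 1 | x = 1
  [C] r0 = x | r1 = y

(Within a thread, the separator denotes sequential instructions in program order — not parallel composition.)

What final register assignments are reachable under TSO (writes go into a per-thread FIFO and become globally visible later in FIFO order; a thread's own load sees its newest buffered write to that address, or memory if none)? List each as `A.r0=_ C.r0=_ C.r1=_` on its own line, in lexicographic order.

outcome vector order: (A.r0,C.r0,C.r1)
|TSO outcomes| = 10

A.r0=0 C.r0=0 C.r1=0
A.r0=0 C.r0=0 C.r1=1
A.r0=0 C.r0=1 C.r1=1
A.r0=0 C.r0=2 C.r1=0
A.r0=0 C.r0=2 C.r1=1
A.r0=1 C.r0=0 C.r1=0
A.r0=1 C.r0=0 C.r1=1
A.r0=1 C.r0=1 C.r1=1
A.r0=1 C.r0=2 C.r1=0
A.r0=1 C.r0=2 C.r1=1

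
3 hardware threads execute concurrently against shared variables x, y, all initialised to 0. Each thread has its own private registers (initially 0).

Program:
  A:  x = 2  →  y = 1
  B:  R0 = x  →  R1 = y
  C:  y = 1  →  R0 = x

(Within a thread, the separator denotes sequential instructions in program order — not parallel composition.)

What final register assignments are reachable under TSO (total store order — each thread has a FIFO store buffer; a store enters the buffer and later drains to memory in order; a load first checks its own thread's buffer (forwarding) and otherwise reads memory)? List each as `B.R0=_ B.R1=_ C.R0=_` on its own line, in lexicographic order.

B.R0=0 B.R1=0 C.R0=0
B.R0=0 B.R1=0 C.R0=2
B.R0=0 B.R1=1 C.R0=0
B.R0=0 B.R1=1 C.R0=2
B.R0=2 B.R1=0 C.R0=0
B.R0=2 B.R1=0 C.R0=2
B.R0=2 B.R1=1 C.R0=0
B.R0=2 B.R1=1 C.R0=2

outcome vector order: (B.R0,B.R1,C.R0)
|TSO outcomes| = 8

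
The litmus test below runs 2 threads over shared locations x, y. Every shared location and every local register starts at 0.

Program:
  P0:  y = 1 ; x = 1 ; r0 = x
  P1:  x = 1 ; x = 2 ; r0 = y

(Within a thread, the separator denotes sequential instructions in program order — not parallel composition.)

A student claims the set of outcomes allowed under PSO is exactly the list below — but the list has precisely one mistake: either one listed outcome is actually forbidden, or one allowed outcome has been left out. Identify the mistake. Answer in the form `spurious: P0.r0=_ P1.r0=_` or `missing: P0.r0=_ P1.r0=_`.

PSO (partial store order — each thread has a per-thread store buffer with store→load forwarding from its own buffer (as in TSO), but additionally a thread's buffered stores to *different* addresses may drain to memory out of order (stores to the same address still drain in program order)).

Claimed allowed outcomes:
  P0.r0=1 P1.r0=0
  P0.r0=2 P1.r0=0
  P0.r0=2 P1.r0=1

missing: P0.r0=1 P1.r0=1

outcome vector order: (P0.r0,P1.r0)
PSO (4): 1/0, 1/1, 2/0, 2/1
PSO∖claimed = {1/1}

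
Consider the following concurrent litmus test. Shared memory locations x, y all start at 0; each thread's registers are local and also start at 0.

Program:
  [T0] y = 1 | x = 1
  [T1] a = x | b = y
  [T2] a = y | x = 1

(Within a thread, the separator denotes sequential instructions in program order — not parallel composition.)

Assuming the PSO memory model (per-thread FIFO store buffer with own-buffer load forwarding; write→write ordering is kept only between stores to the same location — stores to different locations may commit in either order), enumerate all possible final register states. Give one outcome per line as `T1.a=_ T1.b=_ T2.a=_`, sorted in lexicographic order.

T1.a=0 T1.b=0 T2.a=0
T1.a=0 T1.b=0 T2.a=1
T1.a=0 T1.b=1 T2.a=0
T1.a=0 T1.b=1 T2.a=1
T1.a=1 T1.b=0 T2.a=0
T1.a=1 T1.b=0 T2.a=1
T1.a=1 T1.b=1 T2.a=0
T1.a=1 T1.b=1 T2.a=1

outcome vector order: (T1.a,T1.b,T2.a)
|PSO outcomes| = 8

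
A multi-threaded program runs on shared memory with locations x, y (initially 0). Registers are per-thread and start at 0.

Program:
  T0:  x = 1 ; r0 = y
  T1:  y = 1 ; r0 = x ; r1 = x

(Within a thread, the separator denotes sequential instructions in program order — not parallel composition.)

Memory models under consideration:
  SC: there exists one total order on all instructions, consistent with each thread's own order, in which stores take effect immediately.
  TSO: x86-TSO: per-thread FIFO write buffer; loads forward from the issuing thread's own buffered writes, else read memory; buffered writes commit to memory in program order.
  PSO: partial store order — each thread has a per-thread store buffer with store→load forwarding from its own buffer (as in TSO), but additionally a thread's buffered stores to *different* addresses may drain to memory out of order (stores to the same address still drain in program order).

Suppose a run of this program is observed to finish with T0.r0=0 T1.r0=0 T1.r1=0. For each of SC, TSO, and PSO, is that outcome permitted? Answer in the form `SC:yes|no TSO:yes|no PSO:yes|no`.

SC:no TSO:yes PSO:yes

outcome vector order: (T0.r0,T1.r0,T1.r1)
SC (4): 0/1/1 1/0/0 1/0/1 1/1/1
TSO (6): 0/0/0 0/0/1 0/1/1 1/0/0 1/0/1 1/1/1
PSO (6): 0/0/0 0/0/1 0/1/1 1/0/0 1/0/1 1/1/1
target 0/0/0 ∈ {TSO,PSO}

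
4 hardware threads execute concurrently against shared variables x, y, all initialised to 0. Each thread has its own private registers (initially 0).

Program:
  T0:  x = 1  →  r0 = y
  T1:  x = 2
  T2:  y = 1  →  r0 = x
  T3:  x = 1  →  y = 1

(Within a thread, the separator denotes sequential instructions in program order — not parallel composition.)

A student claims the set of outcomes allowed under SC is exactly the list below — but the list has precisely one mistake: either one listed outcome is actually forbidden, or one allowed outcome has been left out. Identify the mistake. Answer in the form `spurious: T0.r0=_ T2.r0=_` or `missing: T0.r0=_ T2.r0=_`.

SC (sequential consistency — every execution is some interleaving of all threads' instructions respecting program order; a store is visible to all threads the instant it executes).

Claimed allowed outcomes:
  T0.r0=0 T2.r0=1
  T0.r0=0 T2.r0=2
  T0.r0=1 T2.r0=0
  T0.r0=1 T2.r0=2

outcome vector order: (T0.r0,T2.r0)
SC: 5 outcomes — {01; 02; 10; 11; 12}
SC∖claimed = {11}

missing: T0.r0=1 T2.r0=1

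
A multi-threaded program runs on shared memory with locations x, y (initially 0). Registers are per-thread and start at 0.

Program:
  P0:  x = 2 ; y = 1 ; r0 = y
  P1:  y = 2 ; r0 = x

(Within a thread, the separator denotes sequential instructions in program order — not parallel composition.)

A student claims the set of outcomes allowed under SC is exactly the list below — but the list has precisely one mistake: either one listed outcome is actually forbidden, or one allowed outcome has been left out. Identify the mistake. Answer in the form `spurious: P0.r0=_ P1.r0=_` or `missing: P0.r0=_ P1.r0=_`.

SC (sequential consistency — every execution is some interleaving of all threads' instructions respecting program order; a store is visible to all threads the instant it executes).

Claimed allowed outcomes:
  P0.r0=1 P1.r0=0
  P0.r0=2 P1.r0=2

missing: P0.r0=1 P1.r0=2

outcome vector order: (P0.r0,P1.r0)
SC: 3 outcomes — {<1 0>, <1 2>, <2 2>}
SC∖claimed = {<1 2>}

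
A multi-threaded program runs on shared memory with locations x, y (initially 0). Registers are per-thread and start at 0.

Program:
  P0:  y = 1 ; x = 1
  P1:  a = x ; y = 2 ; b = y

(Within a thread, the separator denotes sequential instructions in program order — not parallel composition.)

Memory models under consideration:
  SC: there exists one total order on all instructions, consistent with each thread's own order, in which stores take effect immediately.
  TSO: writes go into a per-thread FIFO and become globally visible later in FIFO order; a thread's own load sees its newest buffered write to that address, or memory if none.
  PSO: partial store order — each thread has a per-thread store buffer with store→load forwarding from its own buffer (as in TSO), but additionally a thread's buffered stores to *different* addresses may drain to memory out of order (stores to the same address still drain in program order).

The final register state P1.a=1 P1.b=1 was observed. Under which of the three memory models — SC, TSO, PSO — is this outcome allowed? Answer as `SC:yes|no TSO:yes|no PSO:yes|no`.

outcome vector order: (P1.a,P1.b)
SC: 3 outcomes — {01, 02, 12}
TSO: 3 outcomes — {01, 02, 12}
PSO: 4 outcomes — {01, 02, 11, 12}
target 11 ∈ {PSO}

SC:no TSO:no PSO:yes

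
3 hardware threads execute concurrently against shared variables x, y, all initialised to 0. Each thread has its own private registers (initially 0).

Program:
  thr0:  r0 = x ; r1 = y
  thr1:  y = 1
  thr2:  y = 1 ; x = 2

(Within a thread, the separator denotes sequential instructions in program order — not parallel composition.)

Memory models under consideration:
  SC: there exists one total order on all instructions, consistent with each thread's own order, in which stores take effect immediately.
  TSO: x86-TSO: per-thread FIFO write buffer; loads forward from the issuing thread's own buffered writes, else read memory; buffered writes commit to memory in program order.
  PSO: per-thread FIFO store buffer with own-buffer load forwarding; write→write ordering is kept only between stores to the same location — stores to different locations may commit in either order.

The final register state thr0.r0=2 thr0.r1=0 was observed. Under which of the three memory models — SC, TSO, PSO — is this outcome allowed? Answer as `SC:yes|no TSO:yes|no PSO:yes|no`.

SC:no TSO:no PSO:yes

outcome vector order: (thr0.r0,thr0.r1)
SC (3): 00; 01; 21
TSO (3): 00; 01; 21
PSO (4): 00; 01; 20; 21
target 20 ∈ {PSO}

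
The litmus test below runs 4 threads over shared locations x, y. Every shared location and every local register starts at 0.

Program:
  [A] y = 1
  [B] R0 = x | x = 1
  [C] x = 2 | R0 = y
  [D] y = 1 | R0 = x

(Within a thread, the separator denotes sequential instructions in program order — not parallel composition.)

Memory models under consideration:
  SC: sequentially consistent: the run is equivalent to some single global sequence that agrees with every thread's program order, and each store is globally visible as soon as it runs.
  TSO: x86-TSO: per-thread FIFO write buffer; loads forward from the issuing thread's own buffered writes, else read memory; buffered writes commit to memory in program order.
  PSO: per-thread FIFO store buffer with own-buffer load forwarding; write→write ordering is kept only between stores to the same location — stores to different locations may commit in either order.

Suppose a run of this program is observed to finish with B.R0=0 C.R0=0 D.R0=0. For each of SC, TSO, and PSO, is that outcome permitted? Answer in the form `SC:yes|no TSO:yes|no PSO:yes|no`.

SC:no TSO:yes PSO:yes

outcome vector order: (B.R0,C.R0,D.R0)
under SC → <0 0 1>; <0 0 2>; <0 1 0>; <0 1 1>; <0 1 2>; <2 0 1>; <2 0 2>; <2 1 0>; <2 1 1>; <2 1 2>
under TSO → <0 0 0>; <0 0 1>; <0 0 2>; <0 1 0>; <0 1 1>; <0 1 2>; <2 0 0>; <2 0 1>; <2 0 2>; <2 1 0>; <2 1 1>; <2 1 2>
under PSO → <0 0 0>; <0 0 1>; <0 0 2>; <0 1 0>; <0 1 1>; <0 1 2>; <2 0 0>; <2 0 1>; <2 0 2>; <2 1 0>; <2 1 1>; <2 1 2>
target <0 0 0> ∈ {TSO,PSO}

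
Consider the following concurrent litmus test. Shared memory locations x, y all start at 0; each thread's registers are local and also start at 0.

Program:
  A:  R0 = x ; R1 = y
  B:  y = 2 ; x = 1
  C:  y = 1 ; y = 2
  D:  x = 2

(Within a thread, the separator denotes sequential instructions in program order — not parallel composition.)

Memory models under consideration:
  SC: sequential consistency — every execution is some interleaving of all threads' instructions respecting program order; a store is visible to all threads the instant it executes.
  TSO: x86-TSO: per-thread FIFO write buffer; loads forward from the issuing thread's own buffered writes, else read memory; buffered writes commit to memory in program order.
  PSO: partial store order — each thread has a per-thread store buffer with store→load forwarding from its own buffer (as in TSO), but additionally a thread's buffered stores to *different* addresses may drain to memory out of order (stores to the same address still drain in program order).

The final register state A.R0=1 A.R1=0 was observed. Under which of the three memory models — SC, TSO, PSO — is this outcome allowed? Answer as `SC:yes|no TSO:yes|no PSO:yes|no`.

SC:no TSO:no PSO:yes

outcome vector order: (A.R0,A.R1)
[SC] allowed = {(0,0) (0,1) (0,2) (1,1) (1,2) (2,0) (2,1) (2,2)}
[TSO] allowed = {(0,0) (0,1) (0,2) (1,1) (1,2) (2,0) (2,1) (2,2)}
[PSO] allowed = {(0,0) (0,1) (0,2) (1,0) (1,1) (1,2) (2,0) (2,1) (2,2)}
target (1,0) ∈ {PSO}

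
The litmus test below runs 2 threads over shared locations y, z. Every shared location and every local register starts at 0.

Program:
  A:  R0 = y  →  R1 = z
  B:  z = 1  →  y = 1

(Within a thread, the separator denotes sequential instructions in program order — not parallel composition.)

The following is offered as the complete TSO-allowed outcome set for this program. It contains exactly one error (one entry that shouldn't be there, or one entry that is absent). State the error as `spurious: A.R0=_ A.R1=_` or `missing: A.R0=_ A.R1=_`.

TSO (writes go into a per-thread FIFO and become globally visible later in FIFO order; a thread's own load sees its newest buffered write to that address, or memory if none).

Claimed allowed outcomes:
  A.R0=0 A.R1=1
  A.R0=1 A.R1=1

missing: A.R0=0 A.R1=0

outcome vector order: (A.R0,A.R1)
[TSO] allowed = {0/0 0/1 1/1}
TSO∖claimed = {0/0}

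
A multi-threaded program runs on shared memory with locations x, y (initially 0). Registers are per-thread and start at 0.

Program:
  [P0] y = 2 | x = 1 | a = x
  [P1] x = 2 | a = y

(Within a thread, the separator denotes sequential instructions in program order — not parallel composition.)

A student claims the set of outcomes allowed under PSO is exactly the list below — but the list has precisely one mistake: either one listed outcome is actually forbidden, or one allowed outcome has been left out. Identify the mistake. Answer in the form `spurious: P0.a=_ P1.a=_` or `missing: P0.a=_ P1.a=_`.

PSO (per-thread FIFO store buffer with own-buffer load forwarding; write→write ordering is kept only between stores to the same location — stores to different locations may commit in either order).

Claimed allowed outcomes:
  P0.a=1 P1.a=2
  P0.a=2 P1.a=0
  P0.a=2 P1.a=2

missing: P0.a=1 P1.a=0

outcome vector order: (P0.a,P1.a)
[PSO] allowed = {(1,0) (1,2) (2,0) (2,2)}
PSO∖claimed = {(1,0)}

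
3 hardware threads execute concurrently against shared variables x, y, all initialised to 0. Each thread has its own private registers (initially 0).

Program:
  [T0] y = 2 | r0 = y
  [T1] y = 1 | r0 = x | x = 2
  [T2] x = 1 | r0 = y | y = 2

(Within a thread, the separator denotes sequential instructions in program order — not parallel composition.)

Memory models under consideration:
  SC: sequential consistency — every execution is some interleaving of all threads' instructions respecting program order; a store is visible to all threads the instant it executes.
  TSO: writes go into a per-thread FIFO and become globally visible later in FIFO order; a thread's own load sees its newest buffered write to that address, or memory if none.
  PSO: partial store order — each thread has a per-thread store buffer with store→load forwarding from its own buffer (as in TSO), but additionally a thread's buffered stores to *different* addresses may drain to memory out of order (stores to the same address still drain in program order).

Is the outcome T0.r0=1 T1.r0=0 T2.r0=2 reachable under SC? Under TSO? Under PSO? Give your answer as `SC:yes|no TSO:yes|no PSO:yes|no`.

outcome vector order: (T0.r0,T1.r0,T2.r0)
under SC → 1/0/1, 1/1/0, 1/1/1, 1/1/2, 2/0/1, 2/0/2, 2/1/0, 2/1/1, 2/1/2
under TSO → 1/0/0, 1/0/1, 1/0/2, 1/1/0, 1/1/1, 1/1/2, 2/0/0, 2/0/1, 2/0/2, 2/1/0, 2/1/1, 2/1/2
under PSO → 1/0/0, 1/0/1, 1/0/2, 1/1/0, 1/1/1, 1/1/2, 2/0/0, 2/0/1, 2/0/2, 2/1/0, 2/1/1, 2/1/2
target 1/0/2 ∈ {TSO,PSO}

SC:no TSO:yes PSO:yes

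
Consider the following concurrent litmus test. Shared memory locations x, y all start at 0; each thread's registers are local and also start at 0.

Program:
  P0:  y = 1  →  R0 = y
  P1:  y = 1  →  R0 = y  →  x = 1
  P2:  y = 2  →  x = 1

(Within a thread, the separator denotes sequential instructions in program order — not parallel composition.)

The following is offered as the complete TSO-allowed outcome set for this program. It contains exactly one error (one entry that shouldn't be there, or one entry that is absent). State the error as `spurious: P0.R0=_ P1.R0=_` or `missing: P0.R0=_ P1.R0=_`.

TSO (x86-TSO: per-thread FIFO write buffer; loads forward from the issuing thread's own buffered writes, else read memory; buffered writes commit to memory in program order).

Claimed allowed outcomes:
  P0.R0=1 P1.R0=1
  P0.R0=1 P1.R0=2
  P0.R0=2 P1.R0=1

missing: P0.R0=2 P1.R0=2

outcome vector order: (P0.R0,P1.R0)
TSO (4): 1/1; 1/2; 2/1; 2/2
TSO∖claimed = {2/2}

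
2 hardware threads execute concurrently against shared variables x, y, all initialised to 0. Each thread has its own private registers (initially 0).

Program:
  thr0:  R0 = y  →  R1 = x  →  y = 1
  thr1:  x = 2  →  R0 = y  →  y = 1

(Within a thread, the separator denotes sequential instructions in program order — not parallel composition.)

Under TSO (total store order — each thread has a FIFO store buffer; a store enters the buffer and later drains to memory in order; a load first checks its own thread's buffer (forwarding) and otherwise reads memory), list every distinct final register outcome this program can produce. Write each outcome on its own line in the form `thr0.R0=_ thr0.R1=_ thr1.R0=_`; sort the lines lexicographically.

thr0.R0=0 thr0.R1=0 thr1.R0=0
thr0.R0=0 thr0.R1=0 thr1.R0=1
thr0.R0=0 thr0.R1=2 thr1.R0=0
thr0.R0=0 thr0.R1=2 thr1.R0=1
thr0.R0=1 thr0.R1=2 thr1.R0=0

outcome vector order: (thr0.R0,thr0.R1,thr1.R0)
|TSO outcomes| = 5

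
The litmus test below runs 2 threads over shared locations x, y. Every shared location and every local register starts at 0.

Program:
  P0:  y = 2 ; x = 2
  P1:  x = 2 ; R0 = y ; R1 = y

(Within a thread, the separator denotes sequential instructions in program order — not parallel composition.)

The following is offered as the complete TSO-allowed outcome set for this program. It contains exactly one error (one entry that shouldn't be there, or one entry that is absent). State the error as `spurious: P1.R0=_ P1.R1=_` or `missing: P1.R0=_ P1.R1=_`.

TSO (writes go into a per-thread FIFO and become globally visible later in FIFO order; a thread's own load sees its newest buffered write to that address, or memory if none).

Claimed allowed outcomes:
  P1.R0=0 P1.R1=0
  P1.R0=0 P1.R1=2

missing: P1.R0=2 P1.R1=2

outcome vector order: (P1.R0,P1.R1)
TSO (3): (0,0), (0,2), (2,2)
TSO∖claimed = {(2,2)}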